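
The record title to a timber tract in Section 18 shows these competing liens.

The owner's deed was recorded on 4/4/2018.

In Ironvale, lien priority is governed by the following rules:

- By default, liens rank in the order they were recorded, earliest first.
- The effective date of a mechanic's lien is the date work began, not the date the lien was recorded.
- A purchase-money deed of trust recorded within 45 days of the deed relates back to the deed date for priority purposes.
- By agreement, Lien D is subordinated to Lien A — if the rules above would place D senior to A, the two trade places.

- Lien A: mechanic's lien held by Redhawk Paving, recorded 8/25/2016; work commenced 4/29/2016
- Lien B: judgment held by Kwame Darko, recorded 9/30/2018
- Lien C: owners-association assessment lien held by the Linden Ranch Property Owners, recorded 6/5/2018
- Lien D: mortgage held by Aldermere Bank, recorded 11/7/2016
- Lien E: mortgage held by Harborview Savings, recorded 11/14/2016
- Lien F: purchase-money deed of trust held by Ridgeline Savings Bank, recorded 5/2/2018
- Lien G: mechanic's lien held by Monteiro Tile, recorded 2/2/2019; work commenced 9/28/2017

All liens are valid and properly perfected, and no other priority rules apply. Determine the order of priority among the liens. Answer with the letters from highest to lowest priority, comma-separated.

Adjusting effective dates: A relates back to 4/29/2016 (work commenced); F was recorded within the 45-day window, so its effective date is the deed date 4/4/2018; G's effective date is 9/28/2017, when work began.
By effective date: A (4/29/2016), D (11/7/2016), E (11/14/2016), G (9/28/2017), F (4/4/2018), C (6/5/2018), B (9/30/2018).
Since D is not senior to A, the subordination leaves the order unchanged.

A, D, E, G, F, C, B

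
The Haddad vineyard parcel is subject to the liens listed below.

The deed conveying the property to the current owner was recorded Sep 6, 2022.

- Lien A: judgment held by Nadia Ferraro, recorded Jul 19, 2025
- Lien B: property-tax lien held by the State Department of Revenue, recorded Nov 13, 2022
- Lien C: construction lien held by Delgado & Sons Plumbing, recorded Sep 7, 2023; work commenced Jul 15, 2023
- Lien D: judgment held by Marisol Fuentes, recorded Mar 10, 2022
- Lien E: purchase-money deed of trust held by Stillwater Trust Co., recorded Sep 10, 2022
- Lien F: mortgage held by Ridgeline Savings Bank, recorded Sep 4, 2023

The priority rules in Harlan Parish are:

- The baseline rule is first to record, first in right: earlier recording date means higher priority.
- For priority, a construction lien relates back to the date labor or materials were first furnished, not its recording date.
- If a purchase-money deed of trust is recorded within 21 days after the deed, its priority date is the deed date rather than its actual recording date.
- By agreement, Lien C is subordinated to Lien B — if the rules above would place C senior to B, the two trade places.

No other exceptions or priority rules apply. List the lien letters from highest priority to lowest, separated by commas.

Adjusting effective dates: C relates back to Jul 15, 2023 (work commenced); E's effective date is the deed date, Sep 6, 2022.
Ordering by effective date: D (Mar 10, 2022), E (Sep 6, 2022), B (Nov 13, 2022), C (Jul 15, 2023), F (Sep 4, 2023), A (Jul 19, 2025).
C already ranks below B; the subordination has no effect.

D, E, B, C, F, A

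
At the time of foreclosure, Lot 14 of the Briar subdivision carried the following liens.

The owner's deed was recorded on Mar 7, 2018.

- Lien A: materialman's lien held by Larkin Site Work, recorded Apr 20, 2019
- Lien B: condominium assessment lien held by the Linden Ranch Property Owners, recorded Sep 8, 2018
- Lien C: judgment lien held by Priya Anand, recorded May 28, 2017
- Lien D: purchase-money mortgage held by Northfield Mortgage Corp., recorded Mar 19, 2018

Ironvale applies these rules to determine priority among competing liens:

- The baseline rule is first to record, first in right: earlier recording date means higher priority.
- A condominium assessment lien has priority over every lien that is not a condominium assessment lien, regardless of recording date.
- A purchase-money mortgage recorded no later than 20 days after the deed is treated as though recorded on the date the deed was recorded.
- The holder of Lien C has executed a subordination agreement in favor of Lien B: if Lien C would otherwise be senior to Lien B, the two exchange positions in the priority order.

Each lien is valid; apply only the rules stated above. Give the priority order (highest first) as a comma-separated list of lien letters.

B, C, D, A

Effective dates: D relates back to the deed date Mar 7, 2018.
B, as a condominium assessment lien, has superpriority and ranks first.
The other liens, earliest effective date first: C (May 28, 2017), D (Mar 7, 2018), A (Apr 20, 2019).
C is already junior to B, so the subordination agreement changes nothing.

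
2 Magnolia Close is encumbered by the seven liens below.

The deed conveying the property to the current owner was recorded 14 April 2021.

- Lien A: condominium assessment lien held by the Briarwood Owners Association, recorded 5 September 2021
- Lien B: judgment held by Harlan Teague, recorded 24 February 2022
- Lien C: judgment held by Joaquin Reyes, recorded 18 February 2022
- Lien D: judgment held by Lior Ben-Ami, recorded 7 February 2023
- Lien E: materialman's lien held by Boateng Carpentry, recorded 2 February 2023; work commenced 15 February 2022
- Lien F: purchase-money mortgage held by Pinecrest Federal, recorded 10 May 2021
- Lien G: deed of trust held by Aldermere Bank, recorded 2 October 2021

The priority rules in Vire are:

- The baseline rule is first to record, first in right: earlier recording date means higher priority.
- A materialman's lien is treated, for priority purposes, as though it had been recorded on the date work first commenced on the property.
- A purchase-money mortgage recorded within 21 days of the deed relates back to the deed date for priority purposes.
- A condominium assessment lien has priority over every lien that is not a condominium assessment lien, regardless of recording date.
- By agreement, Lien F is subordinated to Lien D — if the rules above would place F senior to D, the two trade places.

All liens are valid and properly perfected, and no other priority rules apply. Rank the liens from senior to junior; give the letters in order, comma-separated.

A, D, G, E, C, B, F

Effective dates after the stated exceptions: E relates back to 15 February 2022 (work commenced); F was recorded 26 days after the deed — beyond 21 days — so no relation-back applies.
As a condominium assessment lien, A is senior to every other lien.
Among the remaining liens, by effective date: F (10 May 2021), G (2 October 2021), E (15 February 2022), C (18 February 2022), B (24 February 2022), D (7 February 2023).
Because F would otherwise rank above D, the subordination swaps them.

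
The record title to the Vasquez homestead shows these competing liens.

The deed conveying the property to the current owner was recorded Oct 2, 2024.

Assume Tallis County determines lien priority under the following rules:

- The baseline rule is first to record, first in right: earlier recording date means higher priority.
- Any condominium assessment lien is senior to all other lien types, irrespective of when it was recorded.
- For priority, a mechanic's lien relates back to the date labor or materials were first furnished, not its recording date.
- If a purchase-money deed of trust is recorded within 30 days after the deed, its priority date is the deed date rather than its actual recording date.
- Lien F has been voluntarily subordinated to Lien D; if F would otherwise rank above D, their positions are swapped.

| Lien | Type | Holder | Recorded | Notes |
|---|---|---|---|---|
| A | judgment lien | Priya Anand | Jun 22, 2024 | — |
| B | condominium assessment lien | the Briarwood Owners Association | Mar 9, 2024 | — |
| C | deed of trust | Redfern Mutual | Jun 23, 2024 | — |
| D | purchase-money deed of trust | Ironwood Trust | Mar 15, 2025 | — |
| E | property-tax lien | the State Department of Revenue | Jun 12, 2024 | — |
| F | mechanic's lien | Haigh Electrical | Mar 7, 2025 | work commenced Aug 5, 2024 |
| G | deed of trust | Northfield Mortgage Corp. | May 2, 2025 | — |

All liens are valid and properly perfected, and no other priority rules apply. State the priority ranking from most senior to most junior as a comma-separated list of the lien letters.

B, E, A, C, D, F, G

First, effective dates: D was recorded 164 days after the deed — beyond 30 days — so no relation-back applies; F relates back to Aug 5, 2024 (work commenced).
B, as a condominium assessment lien, has superpriority and ranks first.
The other liens, earliest effective date first: E (Jun 12, 2024), A (Jun 22, 2024), C (Jun 23, 2024), F (Aug 5, 2024), D (Mar 15, 2025), G (May 2, 2025).
The subordination applies — F was senior to D — so F and D swap.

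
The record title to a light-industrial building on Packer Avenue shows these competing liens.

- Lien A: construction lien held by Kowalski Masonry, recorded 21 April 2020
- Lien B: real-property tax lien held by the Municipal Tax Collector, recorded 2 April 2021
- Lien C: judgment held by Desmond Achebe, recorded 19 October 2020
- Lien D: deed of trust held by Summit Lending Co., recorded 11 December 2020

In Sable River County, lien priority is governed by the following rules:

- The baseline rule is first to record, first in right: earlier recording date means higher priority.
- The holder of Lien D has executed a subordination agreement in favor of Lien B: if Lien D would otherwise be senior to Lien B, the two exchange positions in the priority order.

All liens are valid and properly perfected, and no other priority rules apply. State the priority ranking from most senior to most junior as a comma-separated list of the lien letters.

By effective date, earliest first: A (21 April 2020), C (19 October 2020), D (11 December 2020), B (2 April 2021).
D would otherwise be senior to B, so under the subordination agreement D and B exchange positions.

A, C, B, D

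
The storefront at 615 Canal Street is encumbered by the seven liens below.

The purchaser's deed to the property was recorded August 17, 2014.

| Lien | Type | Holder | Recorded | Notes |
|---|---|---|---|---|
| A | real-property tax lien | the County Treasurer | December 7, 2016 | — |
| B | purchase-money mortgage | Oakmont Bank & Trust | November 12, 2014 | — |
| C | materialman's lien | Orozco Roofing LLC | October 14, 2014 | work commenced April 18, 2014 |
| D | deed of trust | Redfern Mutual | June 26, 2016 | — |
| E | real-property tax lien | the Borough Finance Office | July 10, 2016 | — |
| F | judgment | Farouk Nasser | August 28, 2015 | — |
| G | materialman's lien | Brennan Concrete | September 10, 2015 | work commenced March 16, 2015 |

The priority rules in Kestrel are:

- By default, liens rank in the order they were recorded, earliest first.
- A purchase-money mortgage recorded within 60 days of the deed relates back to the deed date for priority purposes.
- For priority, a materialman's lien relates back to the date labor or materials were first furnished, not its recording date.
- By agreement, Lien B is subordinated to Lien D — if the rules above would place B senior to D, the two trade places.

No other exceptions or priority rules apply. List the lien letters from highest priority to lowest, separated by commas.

C, D, G, F, B, E, A

Adjusting effective dates: B was recorded 87 days after the deed, outside the 60-day window, so it keeps its recording date; C is treated as recorded April 18, 2014, the work-commencement date; G is treated as recorded March 16, 2015, the work-commencement date.
By effective date, earliest first: C (April 18, 2014), B (November 12, 2014), G (March 16, 2015), F (August 28, 2015), D (June 26, 2016), E (July 10, 2016), A (December 7, 2016).
B would otherwise be senior to D, so under the subordination agreement B and D exchange positions.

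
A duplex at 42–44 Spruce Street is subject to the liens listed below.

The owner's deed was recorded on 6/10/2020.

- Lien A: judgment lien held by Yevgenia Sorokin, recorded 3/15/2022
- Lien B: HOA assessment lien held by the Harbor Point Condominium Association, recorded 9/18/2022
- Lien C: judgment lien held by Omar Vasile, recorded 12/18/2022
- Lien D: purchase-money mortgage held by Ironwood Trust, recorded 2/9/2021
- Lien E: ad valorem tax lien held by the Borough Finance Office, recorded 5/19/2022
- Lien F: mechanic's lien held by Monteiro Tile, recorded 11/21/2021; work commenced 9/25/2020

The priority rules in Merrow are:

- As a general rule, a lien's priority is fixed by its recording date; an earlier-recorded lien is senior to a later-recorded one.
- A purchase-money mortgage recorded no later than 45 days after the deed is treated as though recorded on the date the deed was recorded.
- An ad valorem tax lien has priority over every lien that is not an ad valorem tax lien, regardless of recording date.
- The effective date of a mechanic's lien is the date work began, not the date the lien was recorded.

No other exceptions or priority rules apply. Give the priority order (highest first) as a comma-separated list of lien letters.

First, effective dates: D missed the 45-day window (244 days after the deed), so its recording date stands; F's effective date is 9/25/2020, when work began.
E is an ad valorem tax lien, so it outranks all other liens regardless of date.
Among the remaining liens, by effective date: F (9/25/2020), D (2/9/2021), A (3/15/2022), B (9/18/2022), C (12/18/2022).

E, F, D, A, B, C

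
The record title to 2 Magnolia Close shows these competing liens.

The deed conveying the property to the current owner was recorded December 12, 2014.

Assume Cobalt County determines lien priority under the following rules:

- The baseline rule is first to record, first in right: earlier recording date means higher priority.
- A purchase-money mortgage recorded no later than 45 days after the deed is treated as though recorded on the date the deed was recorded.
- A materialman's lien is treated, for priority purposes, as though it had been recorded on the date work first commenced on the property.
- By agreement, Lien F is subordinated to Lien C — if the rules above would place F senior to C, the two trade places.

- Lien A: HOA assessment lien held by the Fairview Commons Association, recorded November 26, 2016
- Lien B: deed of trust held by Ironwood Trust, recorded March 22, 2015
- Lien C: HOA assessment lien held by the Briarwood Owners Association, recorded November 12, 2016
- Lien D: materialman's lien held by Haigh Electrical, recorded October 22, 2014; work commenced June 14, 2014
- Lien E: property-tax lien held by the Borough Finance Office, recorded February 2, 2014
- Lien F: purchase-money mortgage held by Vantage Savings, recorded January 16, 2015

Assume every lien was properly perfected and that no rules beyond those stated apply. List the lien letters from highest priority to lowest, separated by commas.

E, D, C, B, F, A

Effective dates: D relates back to June 14, 2014 (work commenced); F relates back to the deed date December 12, 2014.
Sorted by effective date: E (February 2, 2014), D (June 14, 2014), F (December 12, 2014), B (March 22, 2015), C (November 12, 2016), A (November 26, 2016).
F would otherwise be senior to C, so under the subordination agreement F and C exchange positions.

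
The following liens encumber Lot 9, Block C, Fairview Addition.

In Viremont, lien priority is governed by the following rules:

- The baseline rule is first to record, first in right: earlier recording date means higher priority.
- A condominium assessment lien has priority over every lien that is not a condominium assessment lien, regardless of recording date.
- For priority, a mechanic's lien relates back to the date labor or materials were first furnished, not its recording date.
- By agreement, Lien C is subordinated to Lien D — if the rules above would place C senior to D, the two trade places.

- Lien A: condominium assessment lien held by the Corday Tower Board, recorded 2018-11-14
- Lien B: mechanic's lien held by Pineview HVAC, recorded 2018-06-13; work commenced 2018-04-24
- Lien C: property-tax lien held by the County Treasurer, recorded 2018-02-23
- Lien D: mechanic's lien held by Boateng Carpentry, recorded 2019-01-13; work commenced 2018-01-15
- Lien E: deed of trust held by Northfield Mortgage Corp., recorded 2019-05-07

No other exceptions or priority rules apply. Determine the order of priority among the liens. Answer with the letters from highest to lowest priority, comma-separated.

A, D, C, B, E

First, effective dates: B is treated as recorded 2018-04-24, the work-commencement date; D's effective date is 2018-01-15, when work began.
A, as a condominium assessment lien, has superpriority and ranks first.
The other liens, earliest effective date first: D (2018-01-15), C (2018-02-23), B (2018-04-24), E (2019-05-07).
C already ranks below D; the subordination has no effect.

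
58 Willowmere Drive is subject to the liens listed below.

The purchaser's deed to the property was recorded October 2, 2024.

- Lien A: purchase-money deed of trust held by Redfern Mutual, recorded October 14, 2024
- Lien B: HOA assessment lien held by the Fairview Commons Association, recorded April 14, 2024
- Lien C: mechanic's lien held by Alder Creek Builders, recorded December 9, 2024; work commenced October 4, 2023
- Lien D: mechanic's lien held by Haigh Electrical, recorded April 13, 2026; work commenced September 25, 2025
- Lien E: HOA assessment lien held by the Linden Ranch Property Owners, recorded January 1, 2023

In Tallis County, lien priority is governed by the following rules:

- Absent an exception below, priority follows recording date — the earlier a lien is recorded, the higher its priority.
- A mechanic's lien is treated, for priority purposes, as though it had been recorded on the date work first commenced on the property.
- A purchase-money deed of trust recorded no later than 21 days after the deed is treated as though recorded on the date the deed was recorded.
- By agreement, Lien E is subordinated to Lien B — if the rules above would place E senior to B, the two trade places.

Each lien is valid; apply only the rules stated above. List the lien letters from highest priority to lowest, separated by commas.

First, effective dates: A was recorded within the 21-day window, so its effective date is the deed date October 2, 2024; C's effective date is October 4, 2023, when work began; D's effective date is September 25, 2025, when work began.
By effective date: E (January 1, 2023), C (October 4, 2023), B (April 14, 2024), A (October 2, 2024), D (September 25, 2025).
The subordination applies — E was senior to B — so E and B swap.

B, C, E, A, D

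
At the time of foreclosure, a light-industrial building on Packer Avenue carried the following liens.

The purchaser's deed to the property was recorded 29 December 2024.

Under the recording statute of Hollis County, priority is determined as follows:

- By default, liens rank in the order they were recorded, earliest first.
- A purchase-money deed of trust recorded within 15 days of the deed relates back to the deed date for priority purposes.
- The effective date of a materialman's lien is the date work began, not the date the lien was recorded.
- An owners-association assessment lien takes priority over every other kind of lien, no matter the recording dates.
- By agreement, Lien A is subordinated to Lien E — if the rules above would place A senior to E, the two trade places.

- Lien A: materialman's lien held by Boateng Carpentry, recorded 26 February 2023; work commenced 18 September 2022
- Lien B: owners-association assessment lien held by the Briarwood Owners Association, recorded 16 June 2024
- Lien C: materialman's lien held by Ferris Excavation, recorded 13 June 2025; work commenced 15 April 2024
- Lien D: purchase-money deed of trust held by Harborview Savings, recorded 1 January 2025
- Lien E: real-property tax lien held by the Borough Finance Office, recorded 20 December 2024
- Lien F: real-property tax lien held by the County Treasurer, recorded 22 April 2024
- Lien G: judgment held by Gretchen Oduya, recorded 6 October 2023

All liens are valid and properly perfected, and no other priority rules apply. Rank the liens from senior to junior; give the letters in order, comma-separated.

First, effective dates: A relates back to 18 September 2022 (work commenced); C relates back to 15 April 2024 (work commenced); D's effective date is the deed date, 29 December 2024.
B is an owners-association assessment lien and takes priority over every other lien.
Remaining liens by effective date: A (18 September 2022), G (6 October 2023), C (15 April 2024), F (22 April 2024), E (20 December 2024), D (29 December 2024).
The subordination applies — A was senior to E — so A and E swap.

B, E, G, C, F, A, D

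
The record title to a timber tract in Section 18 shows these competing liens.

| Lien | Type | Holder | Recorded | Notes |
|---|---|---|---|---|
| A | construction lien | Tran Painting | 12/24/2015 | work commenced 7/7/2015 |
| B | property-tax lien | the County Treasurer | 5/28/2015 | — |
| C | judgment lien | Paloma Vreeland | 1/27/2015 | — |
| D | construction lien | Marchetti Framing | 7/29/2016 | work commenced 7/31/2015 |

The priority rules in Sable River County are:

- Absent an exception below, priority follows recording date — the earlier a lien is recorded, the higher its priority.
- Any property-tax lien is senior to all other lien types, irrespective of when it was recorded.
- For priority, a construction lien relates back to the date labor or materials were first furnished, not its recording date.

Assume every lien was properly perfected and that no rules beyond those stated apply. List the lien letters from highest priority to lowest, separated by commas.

B, C, A, D

Effective dates after the stated exceptions: A relates back to 7/7/2015 (work commenced); D is treated as recorded 7/31/2015, the work-commencement date.
B, as a property-tax lien, has superpriority and ranks first.
Remaining liens by effective date: C (1/27/2015), A (7/7/2015), D (7/31/2015).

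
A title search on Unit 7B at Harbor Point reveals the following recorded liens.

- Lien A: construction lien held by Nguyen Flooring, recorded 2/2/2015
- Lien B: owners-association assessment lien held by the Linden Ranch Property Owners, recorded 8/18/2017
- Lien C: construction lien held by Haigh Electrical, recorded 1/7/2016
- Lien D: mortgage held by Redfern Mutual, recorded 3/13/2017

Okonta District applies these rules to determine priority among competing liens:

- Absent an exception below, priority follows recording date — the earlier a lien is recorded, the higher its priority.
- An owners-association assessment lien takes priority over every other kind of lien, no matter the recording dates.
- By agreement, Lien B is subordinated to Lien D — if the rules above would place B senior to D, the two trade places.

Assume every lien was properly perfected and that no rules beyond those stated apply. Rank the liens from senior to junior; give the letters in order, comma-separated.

D, A, C, B

B is an owners-association assessment lien, so it outranks all other liens regardless of date.
Ordering the rest by effective date: A (2/2/2015), C (1/7/2016), D (3/13/2017).
B would otherwise be senior to D, so under the subordination agreement B and D exchange positions.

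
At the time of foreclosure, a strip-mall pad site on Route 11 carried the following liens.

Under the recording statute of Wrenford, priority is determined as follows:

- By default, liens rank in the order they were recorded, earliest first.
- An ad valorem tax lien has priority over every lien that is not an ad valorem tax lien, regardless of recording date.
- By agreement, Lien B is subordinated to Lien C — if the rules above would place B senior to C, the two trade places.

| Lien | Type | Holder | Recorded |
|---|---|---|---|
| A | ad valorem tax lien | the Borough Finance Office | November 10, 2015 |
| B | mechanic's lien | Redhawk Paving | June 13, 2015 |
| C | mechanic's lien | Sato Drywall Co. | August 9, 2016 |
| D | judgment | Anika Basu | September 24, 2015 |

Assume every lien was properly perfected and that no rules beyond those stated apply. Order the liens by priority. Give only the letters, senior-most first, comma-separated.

A, as an ad valorem tax lien, has superpriority and ranks first.
Remaining liens by effective date: B (June 13, 2015), D (September 24, 2015), C (August 9, 2016).
The subordination applies — B was senior to C — so B and C swap.

A, C, D, B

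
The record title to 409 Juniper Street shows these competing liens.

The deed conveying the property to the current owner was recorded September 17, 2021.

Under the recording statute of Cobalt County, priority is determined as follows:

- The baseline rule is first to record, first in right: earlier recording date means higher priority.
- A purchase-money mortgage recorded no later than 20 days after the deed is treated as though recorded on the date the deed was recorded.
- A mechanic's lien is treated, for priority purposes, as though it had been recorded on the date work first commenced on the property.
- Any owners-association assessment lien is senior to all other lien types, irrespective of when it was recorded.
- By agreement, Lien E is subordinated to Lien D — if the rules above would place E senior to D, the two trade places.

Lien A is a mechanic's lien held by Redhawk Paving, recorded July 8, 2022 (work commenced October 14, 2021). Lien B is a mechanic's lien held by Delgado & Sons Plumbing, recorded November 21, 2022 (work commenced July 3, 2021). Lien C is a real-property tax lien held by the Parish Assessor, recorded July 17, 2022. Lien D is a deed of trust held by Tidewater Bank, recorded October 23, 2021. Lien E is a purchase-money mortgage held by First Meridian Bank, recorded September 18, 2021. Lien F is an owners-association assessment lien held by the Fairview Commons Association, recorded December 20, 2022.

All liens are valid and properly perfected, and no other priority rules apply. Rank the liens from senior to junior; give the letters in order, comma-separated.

F, B, D, A, E, C

First, effective dates: A is treated as recorded October 14, 2021, the work-commencement date; B is treated as recorded July 3, 2021, the work-commencement date; E was recorded within the 20-day window, so its effective date is the deed date September 17, 2021.
As an owners-association assessment lien, F is senior to every other lien.
Ordering the rest by effective date: B (July 3, 2021), E (September 17, 2021), A (October 14, 2021), D (October 23, 2021), C (July 17, 2022).
E is senior to D before the subordination, so the two trade places.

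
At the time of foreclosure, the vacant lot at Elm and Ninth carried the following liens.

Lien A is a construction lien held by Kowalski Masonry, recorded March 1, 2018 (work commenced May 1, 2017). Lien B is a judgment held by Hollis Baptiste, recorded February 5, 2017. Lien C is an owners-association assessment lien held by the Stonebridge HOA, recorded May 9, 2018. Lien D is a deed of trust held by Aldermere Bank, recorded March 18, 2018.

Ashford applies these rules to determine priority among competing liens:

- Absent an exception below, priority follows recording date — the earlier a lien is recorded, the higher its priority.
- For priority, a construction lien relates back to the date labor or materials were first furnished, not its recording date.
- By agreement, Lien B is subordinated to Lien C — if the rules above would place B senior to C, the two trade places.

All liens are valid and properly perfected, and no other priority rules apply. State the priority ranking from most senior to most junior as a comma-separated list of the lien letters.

First, effective dates: A is treated as recorded May 1, 2017, the work-commencement date.
By effective date, earliest first: B (February 5, 2017), A (May 1, 2017), D (March 18, 2018), C (May 9, 2018).
B is senior to C before the subordination, so the two trade places.

C, A, D, B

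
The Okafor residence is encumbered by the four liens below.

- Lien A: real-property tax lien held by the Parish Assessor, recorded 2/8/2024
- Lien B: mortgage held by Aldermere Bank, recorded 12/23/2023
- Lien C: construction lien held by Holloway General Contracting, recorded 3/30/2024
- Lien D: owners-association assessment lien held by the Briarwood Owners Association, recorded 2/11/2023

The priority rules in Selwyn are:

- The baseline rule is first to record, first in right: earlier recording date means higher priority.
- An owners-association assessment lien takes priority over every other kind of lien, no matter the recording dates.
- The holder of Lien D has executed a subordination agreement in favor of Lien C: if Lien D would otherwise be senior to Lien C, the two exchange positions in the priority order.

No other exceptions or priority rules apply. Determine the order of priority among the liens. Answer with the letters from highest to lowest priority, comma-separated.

C, B, A, D

As an owners-association assessment lien, D is senior to every other lien.
Remaining liens by effective date: B (12/23/2023), A (2/8/2024), C (3/30/2024).
D is senior to C before the subordination, so the two trade places.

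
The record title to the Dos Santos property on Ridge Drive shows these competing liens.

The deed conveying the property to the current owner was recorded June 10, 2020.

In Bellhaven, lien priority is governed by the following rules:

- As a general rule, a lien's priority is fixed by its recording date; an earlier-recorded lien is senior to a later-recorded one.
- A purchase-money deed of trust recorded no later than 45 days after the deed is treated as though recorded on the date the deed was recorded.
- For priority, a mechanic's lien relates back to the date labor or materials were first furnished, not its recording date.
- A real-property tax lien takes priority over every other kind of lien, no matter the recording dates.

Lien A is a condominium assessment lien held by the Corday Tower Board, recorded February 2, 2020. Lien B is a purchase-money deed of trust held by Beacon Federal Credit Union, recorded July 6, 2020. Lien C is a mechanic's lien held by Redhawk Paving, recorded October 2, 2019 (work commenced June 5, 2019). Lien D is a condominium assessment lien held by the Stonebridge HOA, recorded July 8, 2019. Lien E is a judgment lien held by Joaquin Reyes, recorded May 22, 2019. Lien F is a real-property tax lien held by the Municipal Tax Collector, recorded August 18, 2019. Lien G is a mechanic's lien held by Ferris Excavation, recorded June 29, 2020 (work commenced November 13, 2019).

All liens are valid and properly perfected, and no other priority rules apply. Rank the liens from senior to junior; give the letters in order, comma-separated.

Effective dates after the stated exceptions: B relates back to the deed date June 10, 2020; C's effective date is June 5, 2019, when work began; G's effective date is November 13, 2019, when work began.
F, as a real-property tax lien, has superpriority and ranks first.
Ordering the rest by effective date: E (May 22, 2019), C (June 5, 2019), D (July 8, 2019), G (November 13, 2019), A (February 2, 2020), B (June 10, 2020).

F, E, C, D, G, A, B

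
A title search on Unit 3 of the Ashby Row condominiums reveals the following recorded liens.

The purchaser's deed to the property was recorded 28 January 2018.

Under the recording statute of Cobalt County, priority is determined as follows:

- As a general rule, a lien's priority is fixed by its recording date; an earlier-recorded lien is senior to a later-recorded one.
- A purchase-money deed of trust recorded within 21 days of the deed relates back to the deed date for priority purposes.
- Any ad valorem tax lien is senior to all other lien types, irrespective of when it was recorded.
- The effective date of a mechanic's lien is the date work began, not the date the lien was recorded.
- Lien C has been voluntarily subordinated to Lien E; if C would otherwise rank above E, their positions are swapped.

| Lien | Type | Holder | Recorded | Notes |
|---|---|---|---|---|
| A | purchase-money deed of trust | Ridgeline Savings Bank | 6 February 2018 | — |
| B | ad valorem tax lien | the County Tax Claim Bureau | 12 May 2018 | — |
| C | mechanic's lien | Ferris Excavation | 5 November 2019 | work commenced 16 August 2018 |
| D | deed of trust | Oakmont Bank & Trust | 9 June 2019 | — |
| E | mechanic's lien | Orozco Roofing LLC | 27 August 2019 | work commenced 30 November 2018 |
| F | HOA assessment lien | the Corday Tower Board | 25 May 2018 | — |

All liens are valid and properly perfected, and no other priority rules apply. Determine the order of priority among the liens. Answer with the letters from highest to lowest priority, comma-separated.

B, A, F, E, C, D

Adjusting effective dates: A's effective date is the deed date, 28 January 2018; C relates back to 16 August 2018 (work commenced); E's effective date is 30 November 2018, when work began.
As an ad valorem tax lien, B is senior to every other lien.
Ordering the rest by effective date: A (28 January 2018), F (25 May 2018), C (16 August 2018), E (30 November 2018), D (9 June 2019).
Because C would otherwise rank above E, the subordination swaps them.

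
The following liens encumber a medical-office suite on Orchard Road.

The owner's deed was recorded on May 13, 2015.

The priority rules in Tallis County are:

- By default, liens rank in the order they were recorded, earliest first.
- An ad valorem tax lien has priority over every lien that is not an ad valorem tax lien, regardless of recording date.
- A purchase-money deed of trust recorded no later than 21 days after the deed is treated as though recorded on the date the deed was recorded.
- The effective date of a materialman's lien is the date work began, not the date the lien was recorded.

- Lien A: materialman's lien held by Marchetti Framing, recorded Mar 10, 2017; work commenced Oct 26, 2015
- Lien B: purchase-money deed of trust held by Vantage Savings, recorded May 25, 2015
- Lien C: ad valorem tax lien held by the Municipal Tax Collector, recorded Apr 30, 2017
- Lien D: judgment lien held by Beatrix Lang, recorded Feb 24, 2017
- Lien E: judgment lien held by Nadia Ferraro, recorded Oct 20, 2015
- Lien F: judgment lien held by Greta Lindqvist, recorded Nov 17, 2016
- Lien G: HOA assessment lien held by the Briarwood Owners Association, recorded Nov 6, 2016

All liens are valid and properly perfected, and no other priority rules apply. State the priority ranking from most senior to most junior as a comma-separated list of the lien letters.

C, B, E, A, G, F, D

Effective dates after the stated exceptions: A is treated as recorded Oct 26, 2015, the work-commencement date; B relates back to the deed date May 13, 2015.
C is an ad valorem tax lien and takes priority over every other lien.
Remaining liens by effective date: B (May 13, 2015), E (Oct 20, 2015), A (Oct 26, 2015), G (Nov 6, 2016), F (Nov 17, 2016), D (Feb 24, 2017).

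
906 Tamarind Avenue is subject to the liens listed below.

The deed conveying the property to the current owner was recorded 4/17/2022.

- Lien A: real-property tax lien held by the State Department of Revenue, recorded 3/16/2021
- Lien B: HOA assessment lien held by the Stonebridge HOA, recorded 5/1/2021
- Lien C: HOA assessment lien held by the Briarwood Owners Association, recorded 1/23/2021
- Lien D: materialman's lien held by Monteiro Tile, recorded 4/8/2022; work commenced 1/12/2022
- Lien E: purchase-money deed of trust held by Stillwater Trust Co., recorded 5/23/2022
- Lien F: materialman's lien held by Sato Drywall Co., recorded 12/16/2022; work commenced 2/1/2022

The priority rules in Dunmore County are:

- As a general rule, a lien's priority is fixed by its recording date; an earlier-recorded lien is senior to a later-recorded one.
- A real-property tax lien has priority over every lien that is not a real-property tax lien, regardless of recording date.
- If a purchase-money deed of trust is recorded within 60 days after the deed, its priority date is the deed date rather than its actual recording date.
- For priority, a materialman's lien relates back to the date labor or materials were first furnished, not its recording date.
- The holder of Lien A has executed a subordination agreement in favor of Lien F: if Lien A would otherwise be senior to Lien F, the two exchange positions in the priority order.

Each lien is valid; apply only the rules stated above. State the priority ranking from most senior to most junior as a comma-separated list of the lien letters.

Effective dates after the stated exceptions: D relates back to 1/12/2022 (work commenced); E relates back to the deed date 4/17/2022; F's effective date is 2/1/2022, when work began.
A is a real-property tax lien, so it outranks all other liens regardless of date.
Among the remaining liens, by effective date: C (1/23/2021), B (5/1/2021), D (1/12/2022), F (2/1/2022), E (4/17/2022).
The subordination applies — A was senior to F — so A and F swap.

F, C, B, D, A, E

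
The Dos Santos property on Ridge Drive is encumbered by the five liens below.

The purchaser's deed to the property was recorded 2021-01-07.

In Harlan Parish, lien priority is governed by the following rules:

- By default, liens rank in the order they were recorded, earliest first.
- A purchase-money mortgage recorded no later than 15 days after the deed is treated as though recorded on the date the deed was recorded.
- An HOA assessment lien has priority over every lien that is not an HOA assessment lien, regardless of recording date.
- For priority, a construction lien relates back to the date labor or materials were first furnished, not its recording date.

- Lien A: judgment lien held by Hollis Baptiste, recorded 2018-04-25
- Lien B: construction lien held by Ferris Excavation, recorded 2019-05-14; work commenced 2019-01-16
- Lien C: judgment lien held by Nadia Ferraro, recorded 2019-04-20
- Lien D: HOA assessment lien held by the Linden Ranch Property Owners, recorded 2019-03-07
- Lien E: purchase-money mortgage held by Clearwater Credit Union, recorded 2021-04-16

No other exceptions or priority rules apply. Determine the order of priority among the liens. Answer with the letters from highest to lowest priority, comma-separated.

Effective dates after the stated exceptions: B's effective date is 2019-01-16, when work began; E was recorded 99 days after the deed, outside the 15-day window, so it keeps its recording date.
D, as an HOA assessment lien, has superpriority and ranks first.
Among the remaining liens, by effective date: A (2018-04-25), B (2019-01-16), C (2019-04-20), E (2021-04-16).

D, A, B, C, E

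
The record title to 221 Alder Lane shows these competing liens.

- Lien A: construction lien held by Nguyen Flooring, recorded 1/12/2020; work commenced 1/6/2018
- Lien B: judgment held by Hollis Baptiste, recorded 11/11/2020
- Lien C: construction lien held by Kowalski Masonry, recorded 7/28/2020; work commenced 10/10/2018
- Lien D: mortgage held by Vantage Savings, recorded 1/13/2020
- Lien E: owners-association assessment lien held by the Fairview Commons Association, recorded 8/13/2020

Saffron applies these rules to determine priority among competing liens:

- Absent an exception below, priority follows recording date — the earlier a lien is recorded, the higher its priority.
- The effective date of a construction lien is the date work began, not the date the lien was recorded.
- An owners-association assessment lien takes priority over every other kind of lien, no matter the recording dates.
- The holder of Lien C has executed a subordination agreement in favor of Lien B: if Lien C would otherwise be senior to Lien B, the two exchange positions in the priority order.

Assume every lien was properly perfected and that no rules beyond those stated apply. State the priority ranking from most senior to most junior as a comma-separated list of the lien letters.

E, A, B, D, C

Effective dates: A is treated as recorded 1/6/2018, the work-commencement date; C is treated as recorded 10/10/2018, the work-commencement date.
As an owners-association assessment lien, E is senior to every other lien.
Ordering the rest by effective date: A (1/6/2018), C (10/10/2018), D (1/13/2020), B (11/11/2020).
C would otherwise be senior to B, so under the subordination agreement C and B exchange positions.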